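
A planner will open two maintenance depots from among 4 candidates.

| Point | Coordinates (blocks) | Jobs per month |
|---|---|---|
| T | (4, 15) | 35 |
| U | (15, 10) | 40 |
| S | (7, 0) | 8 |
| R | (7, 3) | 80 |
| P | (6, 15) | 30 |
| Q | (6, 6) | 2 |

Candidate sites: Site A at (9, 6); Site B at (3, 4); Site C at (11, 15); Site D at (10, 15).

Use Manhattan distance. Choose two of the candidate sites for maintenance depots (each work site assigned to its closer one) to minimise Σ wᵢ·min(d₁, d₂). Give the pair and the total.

Evaluate every pair (each demand assigned to the nearer of the two):
  {Site A, Site D}: total = 1200
  {Site B, Site D}: total = 1204
  {Site A, Site C}: total = 1225
  {Site B, Site C}: total = 1229
  {Site A, Site B}: total = 1650
  {Site C, Site D}: total = 2060
Best pair: {Site A, Site D} with total 1200.

{Site A, Site D}, total 1200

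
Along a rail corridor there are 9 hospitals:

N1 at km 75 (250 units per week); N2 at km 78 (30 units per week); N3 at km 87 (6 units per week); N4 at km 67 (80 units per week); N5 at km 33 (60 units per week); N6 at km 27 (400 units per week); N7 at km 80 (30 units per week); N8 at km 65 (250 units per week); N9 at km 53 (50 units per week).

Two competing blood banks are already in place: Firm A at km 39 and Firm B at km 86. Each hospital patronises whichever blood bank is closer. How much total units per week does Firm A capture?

The indifferent point is the midpoint (39+86)/2 = 62.5; hospitals left of it (closer to Firm A at 39) go to Firm A, those right go to Firm B.
  N6 at 27 (w=400) → Firm A
  N5 at 33 (w=60) → Firm A
  N9 at 53 (w=50) → Firm A
  N8 at 65 (w=250) → Firm B
  N4 at 67 (w=80) → Firm B
  N1 at 75 (w=250) → Firm B
  N2 at 78 (w=30) → Firm B
  N7 at 80 (w=30) → Firm B
  N3 at 87 (w=6) → Firm B
Firm A captures 510; Firm B captures 646.

510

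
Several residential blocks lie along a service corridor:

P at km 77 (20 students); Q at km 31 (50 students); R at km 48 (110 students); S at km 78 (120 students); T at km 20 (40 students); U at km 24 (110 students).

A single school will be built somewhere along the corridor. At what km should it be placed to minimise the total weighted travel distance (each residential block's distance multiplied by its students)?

x = 48

For a sum of weighted absolute distances on a line, the optimum is the weighted median (not the mean). Total weight W = 450; half-weight = 225.
Sort by position and accumulate weight:
  km 20 (T, w=40) → cum 40
  km 24 (U, w=110) → cum 150
  km 31 (Q, w=50) → cum 200
  km 48 (R, w=110) → cum 310  ≥ 225 → median here
  km 77 (P, w=20) → cum 330
  km 78 (S, w=120) → cum 450
Optimal location: km 48.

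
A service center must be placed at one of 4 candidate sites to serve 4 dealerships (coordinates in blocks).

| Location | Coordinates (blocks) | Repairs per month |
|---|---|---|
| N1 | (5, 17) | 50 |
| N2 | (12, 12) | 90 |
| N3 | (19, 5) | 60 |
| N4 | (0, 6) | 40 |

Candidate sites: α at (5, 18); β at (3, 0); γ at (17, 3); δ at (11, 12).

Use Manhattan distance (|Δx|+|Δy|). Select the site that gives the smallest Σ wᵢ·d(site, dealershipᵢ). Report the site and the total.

Total weighted distance at each candidate:
  α (5, 18): total = 3520
  β (3, 0): total = 4460
  γ (17, 3): total = 3600
  δ (11, 12): total = 2220
Minimum is at δ with total 2220 blocks.

δ, total 2220 blocks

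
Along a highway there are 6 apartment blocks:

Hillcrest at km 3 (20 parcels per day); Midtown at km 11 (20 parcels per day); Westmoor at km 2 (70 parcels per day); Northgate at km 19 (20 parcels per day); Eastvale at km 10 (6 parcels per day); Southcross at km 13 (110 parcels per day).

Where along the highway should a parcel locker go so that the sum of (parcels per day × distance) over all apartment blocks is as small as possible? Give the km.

x = 13

For a sum of weighted absolute distances on a line, the optimum is the weighted median (not the mean). Total weight W = 246; half-weight = 123.
Sort by position and accumulate weight:
  km 2 (Westmoor, w=70) → cum 70
  km 3 (Hillcrest, w=20) → cum 90
  km 10 (Eastvale, w=6) → cum 96
  km 11 (Midtown, w=20) → cum 116
  km 13 (Southcross, w=110) → cum 226  ≥ 123 → median here
  km 19 (Northgate, w=20) → cum 246
Optimal location: km 13.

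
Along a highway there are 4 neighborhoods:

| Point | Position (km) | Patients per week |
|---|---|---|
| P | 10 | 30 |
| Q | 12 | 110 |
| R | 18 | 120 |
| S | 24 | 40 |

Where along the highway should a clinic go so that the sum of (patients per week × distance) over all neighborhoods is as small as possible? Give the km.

For a sum of weighted absolute distances on a line, the optimum is the weighted median (not the mean). Total weight W = 300; half-weight = 150.
Sort by position and accumulate weight:
  km 10 (P, w=30) → cum 30
  km 12 (Q, w=110) → cum 140
  km 18 (R, w=120) → cum 260  ≥ 150 → median here
  km 24 (S, w=40) → cum 300
Optimal location: km 18.

x = 18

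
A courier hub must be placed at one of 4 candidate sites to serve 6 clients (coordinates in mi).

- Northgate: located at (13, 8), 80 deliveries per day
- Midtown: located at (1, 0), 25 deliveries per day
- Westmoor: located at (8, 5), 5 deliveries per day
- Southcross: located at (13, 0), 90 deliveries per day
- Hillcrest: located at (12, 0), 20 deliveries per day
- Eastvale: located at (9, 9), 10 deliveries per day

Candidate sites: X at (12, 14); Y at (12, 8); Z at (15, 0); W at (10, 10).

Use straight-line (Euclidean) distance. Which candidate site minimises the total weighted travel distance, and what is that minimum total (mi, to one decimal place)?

Total weighted distance at each candidate:
  X (12, 14): total = 2582.5
  Y (12, 8): total = 1362.3
  Z (15, 0): total = 1400.9
  W (10, 10): total = 1809.4
Minimum is at Y with total 1362.3 mi.

Y, total 1362.3 mi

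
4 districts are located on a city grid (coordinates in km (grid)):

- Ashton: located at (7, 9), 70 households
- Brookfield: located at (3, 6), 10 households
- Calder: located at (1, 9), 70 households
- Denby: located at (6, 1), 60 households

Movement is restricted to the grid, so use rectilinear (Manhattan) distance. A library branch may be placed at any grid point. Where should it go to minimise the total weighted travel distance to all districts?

Manhattan distance separates: Σwᵢ(|x−xᵢ|+|y−yᵢ|) = Σwᵢ|x−xᵢ| + Σwᵢ|y−yᵢ|, so x and y are optimised independently as 1-D weighted medians.
Total weight W = 210; half = 105.
x-coordinate, sorted with cumulative weight:
  x=1 (Calder, w=70) cum 70
  x=3 (Brookfield, w=10) cum 80
  x=6 (Denby, w=60) cum 140  ← median
  x=7 (Ashton, w=70) cum 210
⇒ x* = 6
y-coordinate, sorted with cumulative weight:
  y=1 (Denby, w=60) cum 60
  y=6 (Brookfield, w=10) cum 70
  y=9 (Ashton, w=70) cum 140  ← median
  y=9 (Calder, w=70) cum 210
⇒ y* = 9

(6, 9)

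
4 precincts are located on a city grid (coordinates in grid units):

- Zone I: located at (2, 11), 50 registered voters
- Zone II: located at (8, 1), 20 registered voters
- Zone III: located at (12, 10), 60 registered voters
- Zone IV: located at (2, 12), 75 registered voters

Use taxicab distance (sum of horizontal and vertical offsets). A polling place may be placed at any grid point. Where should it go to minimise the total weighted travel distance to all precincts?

Manhattan distance separates: Σwᵢ(|x−xᵢ|+|y−yᵢ|) = Σwᵢ|x−xᵢ| + Σwᵢ|y−yᵢ|, so x and y are optimised independently as 1-D weighted medians.
Total weight W = 205; half = 102.5.
x-coordinate, sorted with cumulative weight:
  x=2 (Zone I, w=50) cum 50
  x=2 (Zone IV, w=75) cum 125  ← median
  x=8 (Zone II, w=20) cum 145
  x=12 (Zone III, w=60) cum 205
⇒ x* = 2
y-coordinate, sorted with cumulative weight:
  y=1 (Zone II, w=20) cum 20
  y=10 (Zone III, w=60) cum 80
  y=11 (Zone I, w=50) cum 130  ← median
  y=12 (Zone IV, w=75) cum 205
⇒ y* = 11

(2, 11)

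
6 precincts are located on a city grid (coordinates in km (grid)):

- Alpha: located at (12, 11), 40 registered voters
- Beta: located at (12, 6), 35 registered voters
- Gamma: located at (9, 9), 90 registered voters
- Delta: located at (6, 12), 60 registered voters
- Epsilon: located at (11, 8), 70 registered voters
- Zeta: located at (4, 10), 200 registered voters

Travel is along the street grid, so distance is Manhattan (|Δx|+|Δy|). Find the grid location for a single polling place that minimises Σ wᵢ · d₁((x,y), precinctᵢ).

Manhattan distance separates: Σwᵢ(|x−xᵢ|+|y−yᵢ|) = Σwᵢ|x−xᵢ| + Σwᵢ|y−yᵢ|, so x and y are optimised independently as 1-D weighted medians.
Total weight W = 495; half = 247.5.
x-coordinate, sorted with cumulative weight:
  x=4 (Zeta, w=200) cum 200
  x=6 (Delta, w=60) cum 260  ← median
  x=9 (Gamma, w=90) cum 350
  x=11 (Epsilon, w=70) cum 420
  x=12 (Alpha, w=40) cum 460
  x=12 (Beta, w=35) cum 495
⇒ x* = 6
y-coordinate, sorted with cumulative weight:
  y=6 (Beta, w=35) cum 35
  y=8 (Epsilon, w=70) cum 105
  y=9 (Gamma, w=90) cum 195
  y=10 (Zeta, w=200) cum 395  ← median
  y=11 (Alpha, w=40) cum 435
  y=12 (Delta, w=60) cum 495
⇒ y* = 10

(6, 10)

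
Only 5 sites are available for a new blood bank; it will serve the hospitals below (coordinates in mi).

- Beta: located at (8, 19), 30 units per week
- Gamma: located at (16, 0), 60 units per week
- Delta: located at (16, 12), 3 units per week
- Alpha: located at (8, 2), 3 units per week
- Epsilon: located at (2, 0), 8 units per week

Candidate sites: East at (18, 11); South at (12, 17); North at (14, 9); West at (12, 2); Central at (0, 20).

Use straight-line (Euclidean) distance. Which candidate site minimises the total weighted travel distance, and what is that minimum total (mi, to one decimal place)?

Total weighted distance at each candidate:
  East (18, 11): total = 1257.4
  South (12, 17): total = 1405.6
  North (14, 9): total = 1061.5
  West (12, 2): total = 918.2
  Central (0, 20): total = 2052.2
Minimum is at West with total 918.2 mi.

West, total 918.2 mi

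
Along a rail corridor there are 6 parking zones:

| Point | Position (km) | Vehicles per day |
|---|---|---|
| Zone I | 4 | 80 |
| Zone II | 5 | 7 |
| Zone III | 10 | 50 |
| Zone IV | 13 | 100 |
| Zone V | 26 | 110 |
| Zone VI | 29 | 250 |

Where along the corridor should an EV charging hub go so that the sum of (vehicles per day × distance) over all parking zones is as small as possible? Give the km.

For a sum of weighted absolute distances on a line, the optimum is the weighted median (not the mean). Total weight W = 597; half-weight = 298.5.
Sort by position and accumulate weight:
  km 4 (Zone I, w=80) → cum 80
  km 5 (Zone II, w=7) → cum 87
  km 10 (Zone III, w=50) → cum 137
  km 13 (Zone IV, w=100) → cum 237
  km 26 (Zone V, w=110) → cum 347  ≥ 298.5 → median here
  km 29 (Zone VI, w=250) → cum 597
Optimal location: km 26.

x = 26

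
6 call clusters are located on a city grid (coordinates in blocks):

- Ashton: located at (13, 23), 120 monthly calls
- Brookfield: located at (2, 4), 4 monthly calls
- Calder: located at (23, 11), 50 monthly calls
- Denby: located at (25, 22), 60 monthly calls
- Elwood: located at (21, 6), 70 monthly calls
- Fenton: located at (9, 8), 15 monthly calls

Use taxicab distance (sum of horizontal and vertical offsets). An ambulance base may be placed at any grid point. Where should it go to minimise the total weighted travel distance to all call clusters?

Manhattan distance separates: Σwᵢ(|x−xᵢ|+|y−yᵢ|) = Σwᵢ|x−xᵢ| + Σwᵢ|y−yᵢ|, so x and y are optimised independently as 1-D weighted medians.
Total weight W = 319; half = 159.5.
x-coordinate, sorted with cumulative weight:
  x=2 (Brookfield, w=4) cum 4
  x=9 (Fenton, w=15) cum 19
  x=13 (Ashton, w=120) cum 139
  x=21 (Elwood, w=70) cum 209  ← median
  x=23 (Calder, w=50) cum 259
  x=25 (Denby, w=60) cum 319
⇒ x* = 21
y-coordinate, sorted with cumulative weight:
  y=4 (Brookfield, w=4) cum 4
  y=6 (Elwood, w=70) cum 74
  y=8 (Fenton, w=15) cum 89
  y=11 (Calder, w=50) cum 139
  y=22 (Denby, w=60) cum 199  ← median
  y=23 (Ashton, w=120) cum 319
⇒ y* = 22

(21, 22)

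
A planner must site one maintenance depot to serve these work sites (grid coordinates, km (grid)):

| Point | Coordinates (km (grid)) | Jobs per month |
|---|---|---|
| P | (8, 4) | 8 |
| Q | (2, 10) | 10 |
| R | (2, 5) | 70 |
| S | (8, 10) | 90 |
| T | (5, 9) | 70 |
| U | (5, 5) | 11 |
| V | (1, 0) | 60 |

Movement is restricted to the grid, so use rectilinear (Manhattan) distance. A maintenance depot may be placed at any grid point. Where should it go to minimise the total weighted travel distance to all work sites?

Manhattan distance separates: Σwᵢ(|x−xᵢ|+|y−yᵢ|) = Σwᵢ|x−xᵢ| + Σwᵢ|y−yᵢ|, so x and y are optimised independently as 1-D weighted medians.
Total weight W = 319; half = 159.5.
x-coordinate, sorted with cumulative weight:
  x=1 (V, w=60) cum 60
  x=2 (Q, w=10) cum 70
  x=2 (R, w=70) cum 140
  x=5 (T, w=70) cum 210  ← median
  x=5 (U, w=11) cum 221
  x=8 (P, w=8) cum 229
  x=8 (S, w=90) cum 319
⇒ x* = 5
y-coordinate, sorted with cumulative weight:
  y=0 (V, w=60) cum 60
  y=4 (P, w=8) cum 68
  y=5 (R, w=70) cum 138
  y=5 (U, w=11) cum 149
  y=9 (T, w=70) cum 219  ← median
  y=10 (Q, w=10) cum 229
  y=10 (S, w=90) cum 319
⇒ y* = 9

(5, 9)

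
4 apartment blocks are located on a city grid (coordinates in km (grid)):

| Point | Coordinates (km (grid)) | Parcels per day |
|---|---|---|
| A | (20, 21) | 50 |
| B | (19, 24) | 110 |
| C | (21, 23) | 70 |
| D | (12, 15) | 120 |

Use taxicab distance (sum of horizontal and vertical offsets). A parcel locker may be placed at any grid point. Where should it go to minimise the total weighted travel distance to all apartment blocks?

(19, 23)

Manhattan distance separates: Σwᵢ(|x−xᵢ|+|y−yᵢ|) = Σwᵢ|x−xᵢ| + Σwᵢ|y−yᵢ|, so x and y are optimised independently as 1-D weighted medians.
Total weight W = 350; half = 175.
x-coordinate, sorted with cumulative weight:
  x=12 (D, w=120) cum 120
  x=19 (B, w=110) cum 230  ← median
  x=20 (A, w=50) cum 280
  x=21 (C, w=70) cum 350
⇒ x* = 19
y-coordinate, sorted with cumulative weight:
  y=15 (D, w=120) cum 120
  y=21 (A, w=50) cum 170
  y=23 (C, w=70) cum 240  ← median
  y=24 (B, w=110) cum 350
⇒ y* = 23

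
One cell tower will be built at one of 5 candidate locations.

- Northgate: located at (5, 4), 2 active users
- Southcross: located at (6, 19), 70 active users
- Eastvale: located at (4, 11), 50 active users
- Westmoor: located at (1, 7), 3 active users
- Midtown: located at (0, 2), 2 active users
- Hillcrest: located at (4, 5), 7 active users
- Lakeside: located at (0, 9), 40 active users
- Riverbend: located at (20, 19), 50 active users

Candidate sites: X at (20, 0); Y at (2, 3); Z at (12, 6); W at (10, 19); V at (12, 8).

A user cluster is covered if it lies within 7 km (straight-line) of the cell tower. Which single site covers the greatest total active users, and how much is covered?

Coverage radius r = 7 km; a point is covered iff (Δx)²+(Δy)² ≤ 7² = 49.
  X (20, 0): covers {none} → 0
  Y (2, 3): covers {Northgate, Westmoor, Midtown, Hillcrest, Lakeside} → 54
  Z (12, 6): covers {none} → 0
  W (10, 19): covers {Southcross} → 70
  V (12, 8): covers {none} → 0
Maximum coverage at W: 70 active users.

W, covering 70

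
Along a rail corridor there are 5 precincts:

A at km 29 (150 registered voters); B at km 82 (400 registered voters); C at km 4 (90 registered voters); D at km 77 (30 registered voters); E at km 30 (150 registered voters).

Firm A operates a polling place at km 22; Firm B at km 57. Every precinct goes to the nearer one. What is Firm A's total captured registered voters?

390

The indifferent point is the midpoint (22+57)/2 = 39.5; precincts left of it (closer to Firm A at 22) go to Firm A, those right go to Firm B.
  C at 4 (w=90) → Firm A
  A at 29 (w=150) → Firm A
  E at 30 (w=150) → Firm A
  D at 77 (w=30) → Firm B
  B at 82 (w=400) → Firm B
Firm A captures 390; Firm B captures 430.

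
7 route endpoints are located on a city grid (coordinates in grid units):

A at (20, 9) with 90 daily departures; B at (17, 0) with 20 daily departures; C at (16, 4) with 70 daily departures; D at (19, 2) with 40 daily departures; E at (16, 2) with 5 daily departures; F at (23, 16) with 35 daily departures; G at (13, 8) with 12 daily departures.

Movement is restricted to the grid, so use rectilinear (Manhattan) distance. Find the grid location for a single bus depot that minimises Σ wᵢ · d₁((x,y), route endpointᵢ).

(19, 8)

Manhattan distance separates: Σwᵢ(|x−xᵢ|+|y−yᵢ|) = Σwᵢ|x−xᵢ| + Σwᵢ|y−yᵢ|, so x and y are optimised independently as 1-D weighted medians.
Total weight W = 272; half = 136.
x-coordinate, sorted with cumulative weight:
  x=13 (G, w=12) cum 12
  x=16 (C, w=70) cum 82
  x=16 (E, w=5) cum 87
  x=17 (B, w=20) cum 107
  x=19 (D, w=40) cum 147  ← median
  x=20 (A, w=90) cum 237
  x=23 (F, w=35) cum 272
⇒ x* = 19
y-coordinate, sorted with cumulative weight:
  y=0 (B, w=20) cum 20
  y=2 (D, w=40) cum 60
  y=2 (E, w=5) cum 65
  y=4 (C, w=70) cum 135
  y=8 (G, w=12) cum 147  ← median
  y=9 (A, w=90) cum 237
  y=16 (F, w=35) cum 272
⇒ y* = 8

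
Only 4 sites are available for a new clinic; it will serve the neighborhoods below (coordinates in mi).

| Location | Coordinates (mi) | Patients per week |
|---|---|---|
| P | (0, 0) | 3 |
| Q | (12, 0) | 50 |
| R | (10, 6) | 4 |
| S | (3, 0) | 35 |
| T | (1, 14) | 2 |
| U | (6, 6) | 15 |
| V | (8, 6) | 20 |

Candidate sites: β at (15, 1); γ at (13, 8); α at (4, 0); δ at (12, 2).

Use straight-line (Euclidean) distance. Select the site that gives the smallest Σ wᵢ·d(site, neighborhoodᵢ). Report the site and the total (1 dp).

Total weighted distance at each candidate:
  β (15, 1): total = 1017.6
  γ (13, 8): total = 1155.3
  α (4, 0): total = 748.7
  δ (12, 2): total = 730.9
Minimum is at δ with total 730.9 mi.

δ, total 730.9 mi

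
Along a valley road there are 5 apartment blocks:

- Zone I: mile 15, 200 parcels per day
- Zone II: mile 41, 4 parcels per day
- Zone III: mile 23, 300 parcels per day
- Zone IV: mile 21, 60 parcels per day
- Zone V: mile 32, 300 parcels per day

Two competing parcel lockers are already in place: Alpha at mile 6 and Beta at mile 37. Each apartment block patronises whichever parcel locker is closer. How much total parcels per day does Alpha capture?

260

The indifferent point is the midpoint (6+37)/2 = 21.5; apartment blocks left of it (closer to Alpha at 6) go to Alpha, those right go to Beta.
  Zone I at 15 (w=200) → Alpha
  Zone IV at 21 (w=60) → Alpha
  Zone III at 23 (w=300) → Beta
  Zone V at 32 (w=300) → Beta
  Zone II at 41 (w=4) → Beta
Alpha captures 260; Beta captures 604.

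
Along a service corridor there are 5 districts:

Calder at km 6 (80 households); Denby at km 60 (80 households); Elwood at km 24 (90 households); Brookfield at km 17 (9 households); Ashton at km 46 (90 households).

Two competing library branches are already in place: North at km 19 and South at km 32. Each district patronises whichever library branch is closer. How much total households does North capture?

179

The indifferent point is the midpoint (19+32)/2 = 25.5; districts left of it (closer to North at 19) go to North, those right go to South.
  Calder at 6 (w=80) → North
  Brookfield at 17 (w=9) → North
  Elwood at 24 (w=90) → North
  Ashton at 46 (w=90) → South
  Denby at 60 (w=80) → South
North captures 179; South captures 170.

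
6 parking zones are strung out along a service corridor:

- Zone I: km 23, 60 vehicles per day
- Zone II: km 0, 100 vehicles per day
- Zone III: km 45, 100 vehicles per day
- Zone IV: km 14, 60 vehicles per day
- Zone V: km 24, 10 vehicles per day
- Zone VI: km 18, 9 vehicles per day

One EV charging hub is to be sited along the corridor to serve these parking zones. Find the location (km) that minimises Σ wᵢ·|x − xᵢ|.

For a sum of weighted absolute distances on a line, the optimum is the weighted median (not the mean). Total weight W = 339; half-weight = 169.5.
Sort by position and accumulate weight:
  km 0 (Zone II, w=100) → cum 100
  km 14 (Zone IV, w=60) → cum 160
  km 18 (Zone VI, w=9) → cum 169
  km 23 (Zone I, w=60) → cum 229  ≥ 169.5 → median here
  km 24 (Zone V, w=10) → cum 239
  km 45 (Zone III, w=100) → cum 339
Optimal location: km 23.

x = 23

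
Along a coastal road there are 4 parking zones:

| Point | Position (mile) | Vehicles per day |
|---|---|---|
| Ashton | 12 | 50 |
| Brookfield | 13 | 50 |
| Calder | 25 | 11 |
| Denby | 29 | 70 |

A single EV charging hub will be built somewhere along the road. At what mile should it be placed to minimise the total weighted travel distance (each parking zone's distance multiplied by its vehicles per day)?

For a sum of weighted absolute distances on a line, the optimum is the weighted median (not the mean). Total weight W = 181; half-weight = 90.5.
Sort by position and accumulate weight:
  mile 12 (Ashton, w=50) → cum 50
  mile 13 (Brookfield, w=50) → cum 100  ≥ 90.5 → median here
  mile 25 (Calder, w=11) → cum 111
  mile 29 (Denby, w=70) → cum 181
Optimal location: mile 13.

x = 13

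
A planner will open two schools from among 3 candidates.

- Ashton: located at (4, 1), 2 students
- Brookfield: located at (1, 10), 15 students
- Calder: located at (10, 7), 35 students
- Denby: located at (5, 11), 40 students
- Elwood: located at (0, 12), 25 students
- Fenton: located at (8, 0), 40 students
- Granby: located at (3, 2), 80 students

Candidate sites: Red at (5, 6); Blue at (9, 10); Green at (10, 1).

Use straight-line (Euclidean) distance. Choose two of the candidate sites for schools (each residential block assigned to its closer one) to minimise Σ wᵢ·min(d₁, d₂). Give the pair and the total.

Evaluate every pair (each demand assigned to the nearer of the two):
  {Red, Green}: total = 1116.0
  {Red, Blue}: total = 1192.0
  {Blue, Green}: total = 1293.2
Best pair: {Red, Green} with total 1116.0.

{Red, Green}, total 1116.0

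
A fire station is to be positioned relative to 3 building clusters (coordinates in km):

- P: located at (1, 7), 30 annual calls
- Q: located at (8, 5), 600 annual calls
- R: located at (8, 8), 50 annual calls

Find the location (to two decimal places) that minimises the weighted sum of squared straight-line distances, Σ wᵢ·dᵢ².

The minimiser of Σwᵢ‖p−pᵢ‖² is the weighted centroid p* = (Σwᵢpᵢ)/(Σwᵢ).
Σwᵢ = 680.
Σwᵢxᵢ = 30·1 + 600·8 + 50·8 = 5230.
Σwᵢyᵢ = 30·7 + 600·5 + 50·8 = 3610.
x* = 5230/680 = 7.69, y* = 3610/680 = 5.31.

(7.69, 5.31)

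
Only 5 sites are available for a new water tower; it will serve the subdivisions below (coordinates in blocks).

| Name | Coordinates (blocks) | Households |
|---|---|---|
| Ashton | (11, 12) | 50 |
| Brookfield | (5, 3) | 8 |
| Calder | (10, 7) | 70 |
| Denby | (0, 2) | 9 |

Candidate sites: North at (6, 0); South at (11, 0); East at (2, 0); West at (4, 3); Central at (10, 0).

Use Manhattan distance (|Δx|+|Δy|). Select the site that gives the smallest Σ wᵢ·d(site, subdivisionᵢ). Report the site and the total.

Total weighted distance at each candidate:
  North (6, 0): total = 1724
  South (11, 0): total = 1349
  East (2, 0): total = 2184
  West (4, 3): total = 1553
  Central (10, 0): total = 1312
Minimum is at Central with total 1312 blocks.

Central, total 1312 blocks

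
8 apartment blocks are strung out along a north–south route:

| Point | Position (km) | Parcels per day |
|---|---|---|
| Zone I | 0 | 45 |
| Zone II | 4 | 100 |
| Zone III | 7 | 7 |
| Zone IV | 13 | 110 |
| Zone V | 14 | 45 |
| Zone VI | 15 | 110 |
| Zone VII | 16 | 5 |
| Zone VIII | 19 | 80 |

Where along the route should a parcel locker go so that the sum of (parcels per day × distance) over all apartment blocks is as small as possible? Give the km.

For a sum of weighted absolute distances on a line, the optimum is the weighted median (not the mean). Total weight W = 502; half-weight = 251.
Sort by position and accumulate weight:
  km 0 (Zone I, w=45) → cum 45
  km 4 (Zone II, w=100) → cum 145
  km 7 (Zone III, w=7) → cum 152
  km 13 (Zone IV, w=110) → cum 262  ≥ 251 → median here
  km 14 (Zone V, w=45) → cum 307
  km 15 (Zone VI, w=110) → cum 417
  km 16 (Zone VII, w=5) → cum 422
  km 19 (Zone VIII, w=80) → cum 502
Optimal location: km 13.

x = 13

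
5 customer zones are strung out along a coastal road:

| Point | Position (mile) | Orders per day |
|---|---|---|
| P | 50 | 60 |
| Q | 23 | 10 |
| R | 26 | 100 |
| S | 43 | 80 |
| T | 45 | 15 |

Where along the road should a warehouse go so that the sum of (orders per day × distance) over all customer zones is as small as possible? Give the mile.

For a sum of weighted absolute distances on a line, the optimum is the weighted median (not the mean). Total weight W = 265; half-weight = 132.5.
Sort by position and accumulate weight:
  mile 23 (Q, w=10) → cum 10
  mile 26 (R, w=100) → cum 110
  mile 43 (S, w=80) → cum 190  ≥ 132.5 → median here
  mile 45 (T, w=15) → cum 205
  mile 50 (P, w=60) → cum 265
Optimal location: mile 43.

x = 43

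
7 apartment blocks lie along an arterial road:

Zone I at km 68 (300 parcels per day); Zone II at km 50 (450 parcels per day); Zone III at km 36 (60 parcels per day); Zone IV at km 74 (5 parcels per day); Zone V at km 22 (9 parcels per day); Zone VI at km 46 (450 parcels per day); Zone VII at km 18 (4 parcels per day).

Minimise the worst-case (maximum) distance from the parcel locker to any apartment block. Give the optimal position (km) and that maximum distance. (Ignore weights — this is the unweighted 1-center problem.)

The 1-center on a line is the midpoint of the two extreme points: leftmost at 18, rightmost at 74.
Optimal location = (18 + 74)/2 = 46; maximum distance = (74 − 18)/2 = 28.

location 46, max distance 28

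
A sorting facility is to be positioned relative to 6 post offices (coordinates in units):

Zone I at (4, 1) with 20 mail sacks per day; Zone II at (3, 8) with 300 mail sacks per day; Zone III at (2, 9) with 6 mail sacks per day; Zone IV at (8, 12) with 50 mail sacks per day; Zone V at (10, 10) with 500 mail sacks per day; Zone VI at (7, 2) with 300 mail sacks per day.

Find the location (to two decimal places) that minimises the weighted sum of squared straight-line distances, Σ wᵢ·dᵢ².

The minimiser of Σwᵢ‖p−pᵢ‖² is the weighted centroid p* = (Σwᵢpᵢ)/(Σwᵢ).
Σwᵢ = 1176.
Σwᵢxᵢ = 20·4 + 300·3 + 6·2 + 50·8 + 500·10 + 300·7 = 8492.
Σwᵢyᵢ = 20·1 + 300·8 + 6·9 + 50·12 + 500·10 + 300·2 = 8674.
x* = 8492/1176 = 7.22, y* = 8674/1176 = 7.38.

(7.22, 7.38)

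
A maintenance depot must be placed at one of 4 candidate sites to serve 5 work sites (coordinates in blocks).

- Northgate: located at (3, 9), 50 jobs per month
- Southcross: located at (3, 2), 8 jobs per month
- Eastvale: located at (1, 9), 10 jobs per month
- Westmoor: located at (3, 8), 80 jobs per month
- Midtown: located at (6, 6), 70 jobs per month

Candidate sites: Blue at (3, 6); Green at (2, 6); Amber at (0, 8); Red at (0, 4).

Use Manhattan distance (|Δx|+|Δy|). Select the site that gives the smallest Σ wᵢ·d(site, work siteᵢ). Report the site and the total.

Total weighted distance at each candidate:
  Blue (3, 6): total = 602
  Green (2, 6): total = 800
  Amber (0, 8): total = 1092
  Red (0, 4): total = 1620
Minimum is at Blue with total 602 blocks.

Blue, total 602 blocks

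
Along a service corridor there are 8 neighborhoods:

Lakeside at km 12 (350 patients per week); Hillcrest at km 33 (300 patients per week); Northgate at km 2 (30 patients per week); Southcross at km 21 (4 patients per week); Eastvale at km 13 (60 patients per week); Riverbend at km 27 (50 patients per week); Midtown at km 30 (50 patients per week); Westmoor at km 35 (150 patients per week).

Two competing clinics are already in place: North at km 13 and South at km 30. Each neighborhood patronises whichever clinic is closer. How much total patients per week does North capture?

The indifferent point is the midpoint (13+30)/2 = 21.5; neighborhoods left of it (closer to North at 13) go to North, those right go to South.
  Northgate at 2 (w=30) → North
  Lakeside at 12 (w=350) → North
  Eastvale at 13 (w=60) → North
  Southcross at 21 (w=4) → North
  Riverbend at 27 (w=50) → South
  Midtown at 30 (w=50) → South
  Hillcrest at 33 (w=300) → South
  Westmoor at 35 (w=150) → South
North captures 444; South captures 550.

444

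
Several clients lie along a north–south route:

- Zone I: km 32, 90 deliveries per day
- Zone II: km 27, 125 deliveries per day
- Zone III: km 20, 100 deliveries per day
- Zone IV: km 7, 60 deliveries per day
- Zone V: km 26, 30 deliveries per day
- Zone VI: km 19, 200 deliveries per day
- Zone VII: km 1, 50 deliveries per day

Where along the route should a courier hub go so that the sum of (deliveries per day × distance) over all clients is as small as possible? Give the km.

x = 20

For a sum of weighted absolute distances on a line, the optimum is the weighted median (not the mean). Total weight W = 655; half-weight = 327.5.
Sort by position and accumulate weight:
  km 1 (Zone VII, w=50) → cum 50
  km 7 (Zone IV, w=60) → cum 110
  km 19 (Zone VI, w=200) → cum 310
  km 20 (Zone III, w=100) → cum 410  ≥ 327.5 → median here
  km 26 (Zone V, w=30) → cum 440
  km 27 (Zone II, w=125) → cum 565
  km 32 (Zone I, w=90) → cum 655
Optimal location: km 20.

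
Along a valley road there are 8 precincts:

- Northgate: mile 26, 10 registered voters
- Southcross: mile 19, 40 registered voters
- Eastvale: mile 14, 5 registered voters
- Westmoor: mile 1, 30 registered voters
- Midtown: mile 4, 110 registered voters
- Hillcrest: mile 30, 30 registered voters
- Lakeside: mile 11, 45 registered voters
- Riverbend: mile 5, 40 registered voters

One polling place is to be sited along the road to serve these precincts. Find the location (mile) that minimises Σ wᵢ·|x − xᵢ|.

x = 5

For a sum of weighted absolute distances on a line, the optimum is the weighted median (not the mean). Total weight W = 310; half-weight = 155.
Sort by position and accumulate weight:
  mile 1 (Westmoor, w=30) → cum 30
  mile 4 (Midtown, w=110) → cum 140
  mile 5 (Riverbend, w=40) → cum 180  ≥ 155 → median here
  mile 11 (Lakeside, w=45) → cum 225
  mile 14 (Eastvale, w=5) → cum 230
  mile 19 (Southcross, w=40) → cum 270
  mile 26 (Northgate, w=10) → cum 280
  mile 30 (Hillcrest, w=30) → cum 310
Optimal location: mile 5.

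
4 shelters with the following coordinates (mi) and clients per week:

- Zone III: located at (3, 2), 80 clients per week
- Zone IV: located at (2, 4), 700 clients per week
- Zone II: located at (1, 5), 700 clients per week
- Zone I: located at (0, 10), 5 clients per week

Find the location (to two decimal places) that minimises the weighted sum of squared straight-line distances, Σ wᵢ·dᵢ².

(1.58, 4.38)

The minimiser of Σwᵢ‖p−pᵢ‖² is the weighted centroid p* = (Σwᵢpᵢ)/(Σwᵢ).
Σwᵢ = 1485.
Σwᵢxᵢ = 80·3 + 700·2 + 700·1 + 5·0 = 2340.
Σwᵢyᵢ = 80·2 + 700·4 + 700·5 + 5·10 = 6510.
x* = 2340/1485 = 1.58, y* = 6510/1485 = 4.38.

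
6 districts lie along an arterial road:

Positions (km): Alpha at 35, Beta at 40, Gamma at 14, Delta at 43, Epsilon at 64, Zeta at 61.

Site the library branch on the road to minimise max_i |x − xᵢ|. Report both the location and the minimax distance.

location 39, max distance 25

The 1-center on a line is the midpoint of the two extreme points: leftmost at 14, rightmost at 64.
Optimal location = (14 + 64)/2 = 39; maximum distance = (64 − 14)/2 = 25.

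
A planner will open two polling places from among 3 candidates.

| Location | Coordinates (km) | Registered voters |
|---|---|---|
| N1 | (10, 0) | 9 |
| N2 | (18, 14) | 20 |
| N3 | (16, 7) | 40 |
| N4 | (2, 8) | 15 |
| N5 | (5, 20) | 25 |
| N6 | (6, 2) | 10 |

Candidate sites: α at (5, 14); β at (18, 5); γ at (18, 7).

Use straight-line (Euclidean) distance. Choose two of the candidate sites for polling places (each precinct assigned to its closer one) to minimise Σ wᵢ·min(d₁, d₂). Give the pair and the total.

Evaluate every pair (each demand assigned to the nearer of the two):
  {α, γ}: total = 686.7
  {α, β}: total = 749.1
  {β, γ}: total = 1128.7
Best pair: {α, γ} with total 686.7.

{α, γ}, total 686.7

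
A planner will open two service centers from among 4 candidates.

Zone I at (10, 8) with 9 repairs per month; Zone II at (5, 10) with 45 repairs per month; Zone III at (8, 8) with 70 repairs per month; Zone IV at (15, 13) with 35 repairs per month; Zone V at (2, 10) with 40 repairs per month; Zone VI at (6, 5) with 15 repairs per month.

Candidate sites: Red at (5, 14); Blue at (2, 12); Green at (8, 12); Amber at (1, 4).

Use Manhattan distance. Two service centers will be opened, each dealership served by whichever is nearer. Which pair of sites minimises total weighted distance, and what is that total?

Evaluate every pair (each demand assigned to the nearer of the two):
  {Blue, Green}: total = 1054
  {Red, Green}: total = 1209
  {Green, Amber}: total = 1209
  {Red, Blue}: total = 1524
  {Red, Amber}: total = 1664
  {Blue, Amber}: total = 1693
Best pair: {Blue, Green} with total 1054.

{Blue, Green}, total 1054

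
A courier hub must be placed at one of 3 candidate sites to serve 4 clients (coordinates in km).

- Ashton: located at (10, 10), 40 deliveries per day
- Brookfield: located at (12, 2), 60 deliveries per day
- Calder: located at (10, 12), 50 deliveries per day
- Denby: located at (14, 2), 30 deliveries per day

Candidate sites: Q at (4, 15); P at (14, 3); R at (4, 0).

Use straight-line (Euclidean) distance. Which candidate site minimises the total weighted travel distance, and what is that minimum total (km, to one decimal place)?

P, total 979.1 km

Total weighted distance at each candidate:
  Q (4, 15): total = 2055.7
  P (14, 3): total = 979.1
  R (4, 0): total = 1938.0
Minimum is at P with total 979.1 km.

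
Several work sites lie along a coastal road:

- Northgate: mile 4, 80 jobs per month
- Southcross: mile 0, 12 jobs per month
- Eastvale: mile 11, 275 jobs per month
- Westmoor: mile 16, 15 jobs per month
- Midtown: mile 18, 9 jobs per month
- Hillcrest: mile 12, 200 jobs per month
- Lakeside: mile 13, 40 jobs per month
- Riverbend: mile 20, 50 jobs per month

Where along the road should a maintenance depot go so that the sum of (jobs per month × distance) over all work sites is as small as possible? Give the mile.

For a sum of weighted absolute distances on a line, the optimum is the weighted median (not the mean). Total weight W = 681; half-weight = 340.5.
Sort by position and accumulate weight:
  mile 0 (Southcross, w=12) → cum 12
  mile 4 (Northgate, w=80) → cum 92
  mile 11 (Eastvale, w=275) → cum 367  ≥ 340.5 → median here
  mile 12 (Hillcrest, w=200) → cum 567
  mile 13 (Lakeside, w=40) → cum 607
  mile 16 (Westmoor, w=15) → cum 622
  mile 18 (Midtown, w=9) → cum 631
  mile 20 (Riverbend, w=50) → cum 681
Optimal location: mile 11.

x = 11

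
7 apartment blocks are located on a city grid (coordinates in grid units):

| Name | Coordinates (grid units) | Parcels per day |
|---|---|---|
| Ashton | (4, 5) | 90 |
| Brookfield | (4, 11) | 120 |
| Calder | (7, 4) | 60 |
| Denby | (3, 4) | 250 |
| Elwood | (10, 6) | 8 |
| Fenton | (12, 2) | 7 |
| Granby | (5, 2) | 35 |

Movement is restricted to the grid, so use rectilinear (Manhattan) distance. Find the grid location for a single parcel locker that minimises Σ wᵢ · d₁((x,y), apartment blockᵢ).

Manhattan distance separates: Σwᵢ(|x−xᵢ|+|y−yᵢ|) = Σwᵢ|x−xᵢ| + Σwᵢ|y−yᵢ|, so x and y are optimised independently as 1-D weighted medians.
Total weight W = 570; half = 285.
x-coordinate, sorted with cumulative weight:
  x=3 (Denby, w=250) cum 250
  x=4 (Ashton, w=90) cum 340  ← median
  x=4 (Brookfield, w=120) cum 460
  x=5 (Granby, w=35) cum 495
  x=7 (Calder, w=60) cum 555
  x=10 (Elwood, w=8) cum 563
  x=12 (Fenton, w=7) cum 570
⇒ x* = 4
y-coordinate, sorted with cumulative weight:
  y=2 (Fenton, w=7) cum 7
  y=2 (Granby, w=35) cum 42
  y=4 (Calder, w=60) cum 102
  y=4 (Denby, w=250) cum 352  ← median
  y=5 (Ashton, w=90) cum 442
  y=6 (Elwood, w=8) cum 450
  y=11 (Brookfield, w=120) cum 570
⇒ y* = 4

(4, 4)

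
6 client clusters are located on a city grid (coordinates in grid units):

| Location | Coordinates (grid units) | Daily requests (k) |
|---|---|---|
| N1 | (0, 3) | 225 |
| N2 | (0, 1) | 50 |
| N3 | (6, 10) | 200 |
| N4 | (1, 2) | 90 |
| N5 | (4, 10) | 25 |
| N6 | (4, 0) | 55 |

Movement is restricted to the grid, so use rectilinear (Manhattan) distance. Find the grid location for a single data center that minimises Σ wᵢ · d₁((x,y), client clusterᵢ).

(1, 3)

Manhattan distance separates: Σwᵢ(|x−xᵢ|+|y−yᵢ|) = Σwᵢ|x−xᵢ| + Σwᵢ|y−yᵢ|, so x and y are optimised independently as 1-D weighted medians.
Total weight W = 645; half = 322.5.
x-coordinate, sorted with cumulative weight:
  x=0 (N1, w=225) cum 225
  x=0 (N2, w=50) cum 275
  x=1 (N4, w=90) cum 365  ← median
  x=4 (N5, w=25) cum 390
  x=4 (N6, w=55) cum 445
  x=6 (N3, w=200) cum 645
⇒ x* = 1
y-coordinate, sorted with cumulative weight:
  y=0 (N6, w=55) cum 55
  y=1 (N2, w=50) cum 105
  y=2 (N4, w=90) cum 195
  y=3 (N1, w=225) cum 420  ← median
  y=10 (N3, w=200) cum 620
  y=10 (N5, w=25) cum 645
⇒ y* = 3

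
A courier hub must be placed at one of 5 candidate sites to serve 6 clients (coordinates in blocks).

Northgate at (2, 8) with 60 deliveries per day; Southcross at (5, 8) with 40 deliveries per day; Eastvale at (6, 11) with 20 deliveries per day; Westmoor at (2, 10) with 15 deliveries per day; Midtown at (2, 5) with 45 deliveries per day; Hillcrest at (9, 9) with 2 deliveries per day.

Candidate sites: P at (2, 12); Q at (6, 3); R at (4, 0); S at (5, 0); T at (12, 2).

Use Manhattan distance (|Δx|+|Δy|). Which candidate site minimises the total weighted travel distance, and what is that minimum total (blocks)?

P, total 985 blocks

Total weighted distance at each candidate:
  P (2, 12): total = 985
  Q (6, 3): total = 1393
  R (4, 0): total = 1743
  S (5, 0): total = 1801
  T (12, 2): total = 2655
Minimum is at P with total 985 blocks.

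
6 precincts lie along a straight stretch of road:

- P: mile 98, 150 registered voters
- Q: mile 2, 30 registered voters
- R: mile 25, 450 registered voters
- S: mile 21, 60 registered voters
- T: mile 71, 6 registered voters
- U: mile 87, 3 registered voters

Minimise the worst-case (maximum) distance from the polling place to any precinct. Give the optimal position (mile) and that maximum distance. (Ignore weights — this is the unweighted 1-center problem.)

The 1-center on a line is the midpoint of the two extreme points: leftmost at 2, rightmost at 98.
Optimal location = (2 + 98)/2 = 50; maximum distance = (98 − 2)/2 = 48.

location 50, max distance 48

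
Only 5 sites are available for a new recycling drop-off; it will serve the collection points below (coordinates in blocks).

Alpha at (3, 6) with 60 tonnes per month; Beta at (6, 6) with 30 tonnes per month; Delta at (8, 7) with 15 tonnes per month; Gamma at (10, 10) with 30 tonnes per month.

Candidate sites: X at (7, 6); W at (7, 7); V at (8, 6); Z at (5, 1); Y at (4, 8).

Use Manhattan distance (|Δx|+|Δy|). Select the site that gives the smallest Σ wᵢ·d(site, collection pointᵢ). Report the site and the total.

X, total 510 blocks

Total weighted distance at each candidate:
  X (7, 6): total = 510
  W (7, 7): total = 555
  V (8, 6): total = 555
  Z (5, 1): total = 1155
  Y (4, 8): total = 615
Minimum is at X with total 510 blocks.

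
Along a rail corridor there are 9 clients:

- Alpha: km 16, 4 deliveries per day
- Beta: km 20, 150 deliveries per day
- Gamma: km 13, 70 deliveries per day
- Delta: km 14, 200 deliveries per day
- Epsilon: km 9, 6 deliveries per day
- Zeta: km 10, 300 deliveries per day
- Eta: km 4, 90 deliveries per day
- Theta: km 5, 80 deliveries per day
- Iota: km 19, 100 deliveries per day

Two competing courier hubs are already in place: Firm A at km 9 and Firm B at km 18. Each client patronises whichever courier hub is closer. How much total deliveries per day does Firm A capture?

546

The indifferent point is the midpoint (9+18)/2 = 13.5; clients left of it (closer to Firm A at 9) go to Firm A, those right go to Firm B.
  Eta at 4 (w=90) → Firm A
  Theta at 5 (w=80) → Firm A
  Epsilon at 9 (w=6) → Firm A
  Zeta at 10 (w=300) → Firm A
  Gamma at 13 (w=70) → Firm A
  Delta at 14 (w=200) → Firm B
  Alpha at 16 (w=4) → Firm B
  Iota at 19 (w=100) → Firm B
  Beta at 20 (w=150) → Firm B
Firm A captures 546; Firm B captures 454.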